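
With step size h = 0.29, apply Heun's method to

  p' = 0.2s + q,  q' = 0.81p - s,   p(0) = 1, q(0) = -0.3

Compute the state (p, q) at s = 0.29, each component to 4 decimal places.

Heun on (p,q): k1 = f(s_n, state_n); k2 = f(s_n + h, state_n + h·k1); state_{n+1} = state_n + (h/2)·(k1 + k2).
0.000000: (1.000000, -0.300000)
  k1 = (-0.300000, 0.810000)
  predictor → (0.913000, -0.065100)
  k2 = (-0.007100, 0.449530)
  → (0.955471, -0.117368)
(p(0.29), q(0.29)) ≈ (0.9555, -0.1174)

0.9555, -0.1174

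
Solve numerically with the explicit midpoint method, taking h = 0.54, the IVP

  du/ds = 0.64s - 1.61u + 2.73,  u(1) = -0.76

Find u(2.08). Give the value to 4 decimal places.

1.6016

Midpoint: k1 = f(s_n, u_n); k2 = f(s_n + h/2, u_n + (h/2)·k1); u_{n+1} = u_n + h·k2.
s=1.000000, u=-0.760000:
  k1 = f(1.000000, -0.760000) = 4.593600
  k2 = f(1.270000, 0.480272) = 2.769562
  u ← -0.760000 + 0.54·2.769562 = 0.735564
s=1.540000, u=0.735564:
  k1 = f(1.540000, 0.735564) = 2.531343
  k2 = f(1.810000, 1.419026) = 1.603768
  u ← 0.735564 + 0.54·1.603768 = 1.601598
u(2.08) ≈ 1.6016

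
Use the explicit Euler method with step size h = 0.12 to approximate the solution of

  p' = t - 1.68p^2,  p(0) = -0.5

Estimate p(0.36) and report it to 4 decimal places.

Euler: p_{n+1} = p_n + h·f(t_n, p_n).
t=0.000000, p=-0.500000: f=-0.420000 → p ← -0.500000 + 0.12·(-0.420000) = -0.550400
t=0.120000, p=-0.550400: f=-0.388939 → p ← -0.550400 + 0.12·(-0.388939) = -0.597073
t=0.240000, p=-0.597073: f=-0.358913 → p ← -0.597073 + 0.12·(-0.358913) = -0.640142
p(0.36) ≈ -0.6401

-0.6401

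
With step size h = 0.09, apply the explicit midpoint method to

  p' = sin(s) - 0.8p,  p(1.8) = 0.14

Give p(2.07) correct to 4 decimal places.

Midpoint: k1 = f(s_n, p_n); k2 = f(s_n + h/2, p_n + (h/2)·k1); p_{n+1} = p_n + h·k2.
s=1.800000, p=0.140000:
  k1 = f(1.800000, 0.140000) = 0.861848
  k2 = f(1.845000, 0.178783) = 0.819615
  p ← 0.140000 + 0.09·0.819615 = 0.213765
s=1.890000, p=0.213765:
  k1 = f(1.890000, 0.213765) = 0.778473
  k2 = f(1.935000, 0.248797) = 0.735370
  p ← 0.213765 + 0.09·0.735370 = 0.279949
s=1.980000, p=0.279949:
  k1 = f(1.980000, 0.279949) = 0.693479
  k2 = f(2.025000, 0.311155) = 0.649687
  p ← 0.279949 + 0.09·0.649687 = 0.338420
p(2.07) ≈ 0.3384

0.3384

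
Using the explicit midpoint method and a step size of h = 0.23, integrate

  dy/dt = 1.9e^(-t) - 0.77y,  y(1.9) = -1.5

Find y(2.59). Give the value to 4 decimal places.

-0.7796

Midpoint: k1 = f(t_n, y_n); k2 = f(t_n + h/2, y_n + (h/2)·k1); y_{n+1} = y_n + h·k2.
t=1.900000, y=-1.500000:
  k1 = f(1.900000, -1.500000) = 1.439180
  k2 = f(2.015000, -1.334494) = 1.280869
  y ← -1.500000 + 0.23·1.280869 = -1.205400
t=2.130000, y=-1.205400:
  k1 = f(2.130000, -1.205400) = 1.153949
  k2 = f(2.245000, -1.072696) = 1.027238
  y ← -1.205400 + 0.23·1.027238 = -0.969135
t=2.360000, y=-0.969135:
  k1 = f(2.360000, -0.969135) = 0.925633
  k2 = f(2.475000, -0.862688) = 0.824179
  y ← -0.969135 + 0.23·0.824179 = -0.779574
y(2.59) ≈ -0.7796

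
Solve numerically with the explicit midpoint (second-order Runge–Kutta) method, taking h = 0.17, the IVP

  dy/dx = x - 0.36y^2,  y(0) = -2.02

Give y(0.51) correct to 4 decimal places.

Midpoint: k1 = f(x_n, y_n); k2 = f(x_n + h/2, y_n + (h/2)·k1); y_{n+1} = y_n + h·k2.
x=0.000000, y=-2.020000:
  k1 = f(0.000000, -2.020000) = -1.468944
  k2 = f(0.085000, -2.144860) = -1.571153
  y ← -2.020000 + 0.17·(-1.571153) = -2.287096
x=0.170000, y=-2.287096:
  k1 = f(0.170000, -2.287096) = -1.713091
  k2 = f(0.255000, -2.432709) = -1.875506
  y ← -2.287096 + 0.17·(-1.875506) = -2.605932
x=0.340000, y=-2.605932:
  k1 = f(0.340000, -2.605932) = -2.104717
  k2 = f(0.425000, -2.784833) = -2.366906
  y ← -2.605932 + 0.17·(-2.366906) = -3.008306
y(0.51) ≈ -3.0083

-3.0083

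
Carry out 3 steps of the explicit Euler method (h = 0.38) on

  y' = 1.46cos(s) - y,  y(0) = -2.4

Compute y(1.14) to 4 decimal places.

Euler: y_{n+1} = y_n + h·f(s_n, y_n).
s=0.000000, y=-2.400000: f=3.860000 → y ← -2.400000 + 0.38·3.860000 = -0.933200
s=0.380000, y=-0.933200: f=2.289050 → y ← -0.933200 + 0.38·2.289050 = -0.063361
s=0.760000, y=-0.063361: f=1.121621 → y ← -0.063361 + 0.38·1.121621 = 0.362855
y(1.14) ≈ 0.3629

0.3629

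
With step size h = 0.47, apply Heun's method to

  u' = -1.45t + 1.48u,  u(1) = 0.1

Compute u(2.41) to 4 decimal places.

-8.1905

Heun: k1 = f(t_n, u_n); k2 = f(t_n + h, u_n + h·k1); u_{n+1} = u_n + (h/2)·(k1 + k2).
t=1.000000, u=0.100000:
  k1 = f(1.000000, 0.100000) = -1.302000
  k2 = f(1.470000, -0.511940) = -2.889171
  u ← 0.100000 + (0.47/2)·(-1.302000 + (-2.889171)) = -0.884925
t=1.470000, u=-0.884925:
  k1 = f(1.470000, -0.884925) = -3.441189
  k2 = f(1.940000, -2.502284) = -6.516381
  u ← -0.884925 + (0.47/2)·(-3.441189 + (-6.516381)) = -3.224954
t=1.940000, u=-3.224954:
  k1 = f(1.940000, -3.224954) = -7.585932
  k2 = f(2.410000, -6.790342) = -13.544207
  u ← -3.224954 + (0.47/2)·(-7.585932 + (-13.544207)) = -8.190537
u(2.41) ≈ -8.1905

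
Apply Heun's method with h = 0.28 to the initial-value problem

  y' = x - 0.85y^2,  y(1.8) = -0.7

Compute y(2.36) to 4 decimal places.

Heun: k1 = f(x_n, y_n); k2 = f(x_n + h, y_n + h·k1); y_{n+1} = y_n + (h/2)·(k1 + k2).
x=1.800000, y=-0.700000:
  k1 = f(1.800000, -0.700000) = 1.383500
  k2 = f(2.080000, -0.312620) = 1.996928
  y ← -0.700000 + (0.28/2)·(1.383500 + 1.996928) = -0.226740
x=2.080000, y=-0.226740:
  k1 = f(2.080000, -0.226740) = 2.036301
  k2 = f(2.360000, 0.343424) = 2.259751
  y ← -0.226740 + (0.28/2)·(2.036301 + 2.259751) = 0.374707
y(2.36) ≈ 0.3747

0.3747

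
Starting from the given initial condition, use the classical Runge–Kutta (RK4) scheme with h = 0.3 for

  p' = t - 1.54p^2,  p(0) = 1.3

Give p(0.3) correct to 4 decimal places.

RK4: k1 = f(t_n, p_n); k2 = f(t_n + h/2, p_n + (h/2)·k1); k3 = f(t_n + h/2, p_n + (h/2)·k2); k4 = f(t_n + h, p_n + h·k3); p_{n+1} = p_n + (h/6)·(k1 + 2k2 + 2k3 + k4).
t=0.000000, p=1.300000:
  k1 = f(0.000000, 1.300000) = -2.602600
  k2 = f(0.150000, 0.909610) = -1.124181
  k3 = f(0.150000, 1.131373) = -1.821207
  k4 = f(0.300000, 0.753638) = -0.574674
  p ← 1.300000 + (0.3/6)·(k1 + 2k2 + 2k3 + k4) = 0.846597
p(0.3) ≈ 0.8466

0.8466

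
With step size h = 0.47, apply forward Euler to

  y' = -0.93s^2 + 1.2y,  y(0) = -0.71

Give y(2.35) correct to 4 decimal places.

-10.8623

Euler: y_{n+1} = y_n + h·f(s_n, y_n).
s=0.000000, y=-0.710000: f=-0.852000 → y ← -0.710000 + 0.47·(-0.852000) = -1.110440
s=0.470000, y=-1.110440: f=-1.537965 → y ← -1.110440 + 0.47·(-1.537965) = -1.833284
s=0.940000, y=-1.833284: f=-3.021688 → y ← -1.833284 + 0.47·(-3.021688) = -3.253477
s=1.410000, y=-3.253477: f=-5.753105 → y ← -3.253477 + 0.47·(-5.753105) = -5.957437
s=1.880000, y=-5.957437: f=-10.435916 → y ← -5.957437 + 0.47·(-10.435916) = -10.862317
y(2.35) ≈ -10.8623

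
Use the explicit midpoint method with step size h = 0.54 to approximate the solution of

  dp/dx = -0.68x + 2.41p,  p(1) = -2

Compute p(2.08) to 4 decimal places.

-23.0756

Midpoint: k1 = f(x_n, p_n); k2 = f(x_n + h/2, p_n + (h/2)·k1); p_{n+1} = p_n + h·k2.
x=1.000000, p=-2.000000:
  k1 = f(1.000000, -2.000000) = -5.500000
  k2 = f(1.270000, -3.485000) = -9.262450
  p ← -2.000000 + 0.54·(-9.262450) = -7.001723
x=1.540000, p=-7.001723:
  k1 = f(1.540000, -7.001723) = -17.921352
  k2 = f(1.810000, -11.840488) = -29.766376
  p ← -7.001723 + 0.54·(-29.766376) = -23.075566
p(2.08) ≈ -23.0756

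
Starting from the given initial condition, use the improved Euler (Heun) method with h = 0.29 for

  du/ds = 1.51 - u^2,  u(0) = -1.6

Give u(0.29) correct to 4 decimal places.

-2.0592

Heun: k1 = f(s_n, u_n); k2 = f(s_n + h, u_n + h·k1); u_{n+1} = u_n + (h/2)·(k1 + k2).
s=0.000000, u=-1.600000:
  k1 = f(0.000000, -1.600000) = -1.050000
  k2 = f(0.290000, -1.904500) = -2.117120
  u ← -1.600000 + (0.29/2)·(-1.050000 + (-2.117120)) = -2.059232
u(0.29) ≈ -2.0592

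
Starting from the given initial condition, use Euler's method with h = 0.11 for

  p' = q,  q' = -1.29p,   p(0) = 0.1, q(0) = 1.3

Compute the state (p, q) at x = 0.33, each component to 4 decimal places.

0.5221, 1.1968

Euler on (p,q): p_{n+1} = p_n + h·p', q_{n+1} = q_n + h·q'.
0.000000: (0.100000, 1.300000); f=(1.300000, -0.129000) → (0.243000, 1.285810)
0.110000: (0.243000, 1.285810); f=(1.285810, -0.313470) → (0.384439, 1.251328)
0.220000: (0.384439, 1.251328); f=(1.251328, -0.495926) → (0.522085, 1.196776)
(p(0.33), q(0.33)) ≈ (0.5221, 1.1968)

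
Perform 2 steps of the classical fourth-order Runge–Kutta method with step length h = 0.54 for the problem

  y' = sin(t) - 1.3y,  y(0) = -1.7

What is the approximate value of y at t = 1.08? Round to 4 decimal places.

-0.0769

RK4: k1 = f(t_n, y_n); k2 = f(t_n + h/2, y_n + (h/2)·k1); k3 = f(t_n + h/2, y_n + (h/2)·k2); k4 = f(t_n + h, y_n + h·k3); y_{n+1} = y_n + (h/6)·(k1 + 2k2 + 2k3 + k4).
t=0.000000, y=-1.700000:
  k1 = f(0.000000, -1.700000) = 2.210000
  k2 = f(0.270000, -1.103300) = 1.701021
  k3 = f(0.270000, -1.240724) = 1.879673
  k4 = f(0.540000, -0.684977) = 1.404606
  y ← -1.700000 + (0.54/6)·(k1 + 2k2 + 2k3 + k4) = -0.730161
t=0.540000, y=-0.730161:
  k1 = f(0.540000, -0.730161) = 1.463345
  k2 = f(0.810000, -0.335057) = 1.159862
  k3 = f(0.810000, -0.416998) = 1.266384
  k4 = f(1.080000, -0.046313) = 0.942165
  y ← -0.730161 + (0.54/6)·(k1 + 2k2 + 2k3 + k4) = -0.076940
y(1.08) ≈ -0.0769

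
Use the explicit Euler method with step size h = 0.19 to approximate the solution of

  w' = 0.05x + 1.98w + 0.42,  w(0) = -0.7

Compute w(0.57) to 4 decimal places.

Euler: w_{n+1} = w_n + h·f(x_n, w_n).
x=0.000000, w=-0.700000: f=-0.966000 → w ← -0.700000 + 0.19·(-0.966000) = -0.883540
x=0.190000, w=-0.883540: f=-1.319909 → w ← -0.883540 + 0.19·(-1.319909) = -1.134323
x=0.380000, w=-1.134323: f=-1.806959 → w ← -1.134323 + 0.19·(-1.806959) = -1.477645
w(0.57) ≈ -1.4776

-1.4776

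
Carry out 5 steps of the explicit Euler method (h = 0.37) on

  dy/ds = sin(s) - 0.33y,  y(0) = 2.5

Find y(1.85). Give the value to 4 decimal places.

Euler: y_{n+1} = y_n + h·f(s_n, y_n).
s=0.000000, y=2.500000: f=-0.825000 → y ← 2.500000 + 0.37·(-0.825000) = 2.194750
s=0.370000, y=2.194750: f=-0.362652 → y ← 2.194750 + 0.37·(-0.362652) = 2.060569
s=0.740000, y=2.060569: f=-0.005700 → y ← 2.060569 + 0.37·(-0.005700) = 2.058460
s=1.110000, y=2.058460: f=0.216407 → y ← 2.058460 + 0.37·0.216407 = 2.138530
s=1.480000, y=2.138530: f=0.290166 → y ← 2.138530 + 0.37·0.290166 = 2.245892
y(1.85) ≈ 2.2459

2.2459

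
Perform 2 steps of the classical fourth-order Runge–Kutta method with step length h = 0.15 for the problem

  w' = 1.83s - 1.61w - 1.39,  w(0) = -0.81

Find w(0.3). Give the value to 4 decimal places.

-0.7599

RK4: k1 = f(s_n, w_n); k2 = f(s_n + h/2, w_n + (h/2)·k1); k3 = f(s_n + h/2, w_n + (h/2)·k2); k4 = f(s_n + h, w_n + h·k3); w_{n+1} = w_n + (h/6)·(k1 + 2k2 + 2k3 + k4).
s=0.000000, w=-0.810000:
  k1 = f(0.000000, -0.810000) = -0.085900
  k2 = f(0.075000, -0.816443) = 0.061722
  k3 = f(0.075000, -0.805371) = 0.043897
  k4 = f(0.150000, -0.803415) = 0.177999
  w ← -0.810000 + (0.15/6)·(k1 + 2k2 + 2k3 + k4) = -0.802417
s=0.150000, w=-0.802417:
  k1 = f(0.150000, -0.802417) = 0.176391
  k2 = f(0.225000, -0.789187) = 0.292341
  k3 = f(0.225000, -0.780491) = 0.278340
  k4 = f(0.300000, -0.760665) = 0.383671
  w ← -0.802417 + (0.15/6)·(k1 + 2k2 + 2k3 + k4) = -0.759881
w(0.3) ≈ -0.7599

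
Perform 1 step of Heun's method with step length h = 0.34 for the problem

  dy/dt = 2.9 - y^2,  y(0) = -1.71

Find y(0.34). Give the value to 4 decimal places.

-1.7230

Heun: k1 = f(t_n, y_n); k2 = f(t_n + h, y_n + h·k1); y_{n+1} = y_n + (h/2)·(k1 + k2).
t=0.000000, y=-1.710000:
  k1 = f(0.000000, -1.710000) = -0.024100
  k2 = f(0.340000, -1.718194) = -0.052191
  y ← -1.710000 + (0.34/2)·(-0.024100 + (-0.052191)) = -1.722969
y(0.34) ≈ -1.7230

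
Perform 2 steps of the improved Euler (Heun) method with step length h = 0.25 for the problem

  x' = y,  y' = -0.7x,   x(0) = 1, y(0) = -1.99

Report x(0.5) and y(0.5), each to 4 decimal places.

-0.0603, -2.1592

Heun on (x,y): k1 = f(s_n, state_n); k2 = f(s_n + h, state_n + h·k1); state_{n+1} = state_n + (h/2)·(k1 + k2).
0.000000: (1.000000, -1.990000)
  k1 = (-1.990000, -0.700000)
  predictor → (0.502500, -2.165000)
  k2 = (-2.165000, -0.351750)
  → (0.480625, -2.121469)
0.250000: (0.480625, -2.121469)
  k1 = (-2.121469, -0.336437)
  predictor → (-0.049742, -2.205578)
  k2 = (-2.205578, 0.034820)
  → (-0.060256, -2.159171)
(x(0.5), y(0.5)) ≈ (-0.0603, -2.1592)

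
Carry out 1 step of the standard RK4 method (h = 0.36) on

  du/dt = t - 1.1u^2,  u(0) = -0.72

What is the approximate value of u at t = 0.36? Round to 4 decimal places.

-0.9240

RK4: k1 = f(t_n, u_n); k2 = f(t_n + h/2, u_n + (h/2)·k1); k3 = f(t_n + h/2, u_n + (h/2)·k2); k4 = f(t_n + h, u_n + h·k3); u_{n+1} = u_n + (h/6)·(k1 + 2k2 + 2k3 + k4).
t=0.000000, u=-0.720000:
  k1 = f(0.000000, -0.720000) = -0.570240
  k2 = f(0.180000, -0.822643) = -0.564416
  k3 = f(0.180000, -0.821595) = -0.562520
  k4 = f(0.360000, -0.922507) = -0.576121
  u ← -0.720000 + (0.36/6)·(k1 + 2k2 + 2k3 + k4) = -0.924014
u(0.36) ≈ -0.9240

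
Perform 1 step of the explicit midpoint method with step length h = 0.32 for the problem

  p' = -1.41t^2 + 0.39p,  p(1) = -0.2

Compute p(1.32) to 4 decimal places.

Midpoint: k1 = f(t_n, p_n); k2 = f(t_n + h/2, p_n + (h/2)·k1); p_{n+1} = p_n + h·k2.
t=1.000000, p=-0.200000:
  k1 = f(1.000000, -0.200000) = -1.488000
  k2 = f(1.160000, -0.438080) = -2.068147
  p ← -0.200000 + 0.32·(-2.068147) = -0.861807
p(1.32) ≈ -0.8618

-0.8618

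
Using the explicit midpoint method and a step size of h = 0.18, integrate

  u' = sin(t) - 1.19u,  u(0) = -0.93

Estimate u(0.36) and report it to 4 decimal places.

-0.5506

Midpoint: k1 = f(t_n, u_n); k2 = f(t_n + h/2, u_n + (h/2)·k1); u_{n+1} = u_n + h·k2.
t=0.000000, u=-0.930000:
  k1 = f(0.000000, -0.930000) = 1.106700
  k2 = f(0.090000, -0.830397) = 1.078051
  u ← -0.930000 + 0.18·1.078051 = -0.735951
t=0.180000, u=-0.735951:
  k1 = f(0.180000, -0.735951) = 1.054811
  k2 = f(0.270000, -0.641018) = 1.029543
  u ← -0.735951 + 0.18·1.029543 = -0.550633
u(0.36) ≈ -0.5506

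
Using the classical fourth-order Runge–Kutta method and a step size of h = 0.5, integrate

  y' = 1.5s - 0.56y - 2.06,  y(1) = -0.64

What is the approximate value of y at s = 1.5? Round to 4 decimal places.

-0.5567

RK4: k1 = f(s_n, y_n); k2 = f(s_n + h/2, y_n + (h/2)·k1); k3 = f(s_n + h/2, y_n + (h/2)·k2); k4 = f(s_n + h, y_n + h·k3); y_{n+1} = y_n + (h/6)·(k1 + 2k2 + 2k3 + k4).
s=1.000000, y=-0.640000:
  k1 = f(1.000000, -0.640000) = -0.201600
  k2 = f(1.250000, -0.690400) = 0.201624
  k3 = f(1.250000, -0.589594) = 0.145173
  k4 = f(1.500000, -0.567414) = 0.507752
  y ← -0.640000 + (0.5/6)·(k1 + 2k2 + 2k3 + k4) = -0.556688
y(1.5) ≈ -0.5567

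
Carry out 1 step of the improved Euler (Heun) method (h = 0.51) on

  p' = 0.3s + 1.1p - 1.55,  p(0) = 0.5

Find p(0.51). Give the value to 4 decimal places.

Heun: k1 = f(s_n, p_n); k2 = f(s_n + h, p_n + h·k1); p_{n+1} = p_n + (h/2)·(k1 + k2).
s=0.000000, p=0.500000:
  k1 = f(0.000000, 0.500000) = -1.000000
  k2 = f(0.510000, -0.010000) = -1.408000
  p ← 0.500000 + (0.51/2)·(-1.000000 + (-1.408000)) = -0.114040
p(0.51) ≈ -0.1140

-0.1140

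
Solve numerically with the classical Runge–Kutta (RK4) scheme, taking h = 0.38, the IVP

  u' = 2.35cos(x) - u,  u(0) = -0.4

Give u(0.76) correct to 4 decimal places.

0.9243

RK4: k1 = f(x_n, u_n); k2 = f(x_n + h/2, u_n + (h/2)·k1); k3 = f(x_n + h/2, u_n + (h/2)·k2); k4 = f(x_n + h, u_n + h·k3); u_{n+1} = u_n + (h/6)·(k1 + 2k2 + 2k3 + k4).
x=0.000000, u=-0.400000:
  k1 = f(0.000000, -0.400000) = 2.750000
  k2 = f(0.190000, 0.122500) = 2.185210
  k3 = f(0.190000, 0.015190) = 2.292520
  k4 = f(0.380000, 0.471158) = 1.711204
  u ← -0.400000 + (0.38/6)·(k1 + 2k2 + 2k3 + k4) = 0.449722
x=0.380000, u=0.449722:
  k1 = f(0.380000, 0.449722) = 1.732640
  k2 = f(0.570000, 0.778924) = 1.199544
  k3 = f(0.570000, 0.677635) = 1.300832
  k4 = f(0.760000, 0.944038) = 0.759326
  u ← 0.449722 + (0.38/6)·(k1 + 2k2 + 2k3 + k4) = 0.924261
u(0.76) ≈ 0.9243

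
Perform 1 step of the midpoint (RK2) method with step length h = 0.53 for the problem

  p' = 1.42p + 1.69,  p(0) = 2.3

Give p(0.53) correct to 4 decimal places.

Midpoint: k1 = f(t_n, p_n); k2 = f(t_n + h/2, p_n + (h/2)·k1); p_{n+1} = p_n + h·k2.
t=0.000000, p=2.300000:
  k1 = f(0.000000, 2.300000) = 4.956000
  k2 = f(0.265000, 3.613340) = 6.820943
  p ← 2.300000 + 0.53·6.820943 = 5.915100
p(0.53) ≈ 5.9151

5.9151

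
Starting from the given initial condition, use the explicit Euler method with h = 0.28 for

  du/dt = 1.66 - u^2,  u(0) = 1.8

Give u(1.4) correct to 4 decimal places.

Euler: u_{n+1} = u_n + h·f(t_n, u_n).
t=0.000000, u=1.800000: f=-1.580000 → u ← 1.800000 + 0.28·(-1.580000) = 1.357600
t=0.280000, u=1.357600: f=-0.183078 → u ← 1.357600 + 0.28·(-0.183078) = 1.306338
t=0.560000, u=1.306338: f=-0.046520 → u ← 1.306338 + 0.28·(-0.046520) = 1.293313
t=0.840000, u=1.293313: f=-0.012658 → u ← 1.293313 + 0.28·(-0.012658) = 1.289769
t=1.120000, u=1.289769: f=-0.003503 → u ← 1.289769 + 0.28·(-0.003503) = 1.288788
u(1.4) ≈ 1.2888

1.2888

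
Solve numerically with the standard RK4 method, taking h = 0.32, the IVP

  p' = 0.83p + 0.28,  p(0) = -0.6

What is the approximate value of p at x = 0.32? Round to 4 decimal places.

-0.6799

RK4: k1 = f(x_n, p_n); k2 = f(x_n + h/2, p_n + (h/2)·k1); k3 = f(x_n + h/2, p_n + (h/2)·k2); k4 = f(x_n + h, p_n + h·k3); p_{n+1} = p_n + (h/6)·(k1 + 2k2 + 2k3 + k4).
x=0.000000, p=-0.600000:
  k1 = f(0.000000, -0.600000) = -0.218000
  k2 = f(0.160000, -0.634880) = -0.246950
  k3 = f(0.160000, -0.639512) = -0.250795
  k4 = f(0.320000, -0.680254) = -0.284611
  p ← -0.600000 + (0.32/6)·(k1 + 2k2 + 2k3 + k4) = -0.679899
p(0.32) ≈ -0.6799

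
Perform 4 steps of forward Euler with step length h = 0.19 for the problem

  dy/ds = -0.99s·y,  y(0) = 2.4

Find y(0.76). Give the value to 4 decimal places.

1.9184

Euler: y_{n+1} = y_n + h·f(s_n, y_n).
s=0.000000, y=2.400000: f=0.000000 → y ← 2.400000 + 0.19·0.000000 = 2.400000
s=0.190000, y=2.400000: f=-0.451440 → y ← 2.400000 + 0.19·(-0.451440) = 2.314226
s=0.380000, y=2.314226: f=-0.870612 → y ← 2.314226 + 0.19·(-0.870612) = 2.148810
s=0.570000, y=2.148810: f=-1.212574 → y ← 2.148810 + 0.19·(-1.212574) = 1.918421
y(0.76) ≈ 1.9184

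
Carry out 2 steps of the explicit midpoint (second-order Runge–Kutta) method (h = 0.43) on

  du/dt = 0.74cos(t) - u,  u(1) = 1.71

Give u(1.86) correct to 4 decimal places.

0.7662

Midpoint: k1 = f(t_n, u_n); k2 = f(t_n + h/2, u_n + (h/2)·k1); u_{n+1} = u_n + h·k2.
t=1.000000, u=1.710000:
  k1 = f(1.000000, 1.710000) = -1.310176
  k2 = f(1.215000, 1.428312) = -1.170543
  u ← 1.710000 + 0.43·(-1.170543) = 1.206667
t=1.430000, u=1.206667:
  k1 = f(1.430000, 1.206667) = -1.102821
  k2 = f(1.645000, 0.969560) = -1.024420
  u ← 1.206667 + 0.43·(-1.024420) = 0.766166
u(1.86) ≈ 0.7662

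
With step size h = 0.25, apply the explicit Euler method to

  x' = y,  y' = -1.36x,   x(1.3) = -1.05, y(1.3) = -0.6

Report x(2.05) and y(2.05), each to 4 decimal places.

-1.2195, 0.5937

Euler on (x,y): x_{n+1} = x_n + h·x', y_{n+1} = y_n + h·y'.
1.300000: (-1.050000, -0.600000); f=(-0.600000, 1.428000) → (-1.200000, -0.243000)
1.550000: (-1.200000, -0.243000); f=(-0.243000, 1.632000) → (-1.260750, 0.165000)
1.800000: (-1.260750, 0.165000); f=(0.165000, 1.714620) → (-1.219500, 0.593655)
(x(2.05), y(2.05)) ≈ (-1.2195, 0.5937)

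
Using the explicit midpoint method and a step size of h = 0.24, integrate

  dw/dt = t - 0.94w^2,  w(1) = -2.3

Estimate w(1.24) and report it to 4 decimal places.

-3.7706

Midpoint: k1 = f(t_n, w_n); k2 = f(t_n + h/2, w_n + (h/2)·k1); w_{n+1} = w_n + h·k2.
t=1.000000, w=-2.300000:
  k1 = f(1.000000, -2.300000) = -3.972600
  k2 = f(1.120000, -2.776712) = -6.127522
  w ← -2.300000 + 0.24·(-6.127522) = -3.770605
w(1.24) ≈ -3.7706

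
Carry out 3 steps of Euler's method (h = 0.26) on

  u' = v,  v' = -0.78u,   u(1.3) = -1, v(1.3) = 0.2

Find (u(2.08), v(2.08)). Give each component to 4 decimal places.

Euler on (u,v): u_{n+1} = u_n + h·u', v_{n+1} = v_n + h·v'.
1.300000: (-1.000000, 0.200000); f=(0.200000, 0.780000) → (-0.948000, 0.402800)
1.560000: (-0.948000, 0.402800); f=(0.402800, 0.739440) → (-0.843272, 0.595054)
1.820000: (-0.843272, 0.595054); f=(0.595054, 0.657752) → (-0.688558, 0.766070)
(u(2.08), v(2.08)) ≈ (-0.6886, 0.7661)

-0.6886, 0.7661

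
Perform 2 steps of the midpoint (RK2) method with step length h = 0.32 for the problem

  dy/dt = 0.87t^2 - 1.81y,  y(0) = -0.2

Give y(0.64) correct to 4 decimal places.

Midpoint: k1 = f(t_n, y_n); k2 = f(t_n + h/2, y_n + (h/2)·k1); y_{n+1} = y_n + h·k2.
t=0.000000, y=-0.200000:
  k1 = f(0.000000, -0.200000) = 0.362000
  k2 = f(0.160000, -0.142080) = 0.279437
  y ← -0.200000 + 0.32·0.279437 = -0.110580
t=0.320000, y=-0.110580:
  k1 = f(0.320000, -0.110580) = 0.289238
  k2 = f(0.480000, -0.064302) = 0.316835
  y ← -0.110580 + 0.32·0.316835 = -0.009193
y(0.64) ≈ -0.0092

-0.0092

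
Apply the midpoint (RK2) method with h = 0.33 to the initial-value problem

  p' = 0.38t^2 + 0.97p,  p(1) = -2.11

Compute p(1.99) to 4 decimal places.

-4.1776

Midpoint: k1 = f(t_n, p_n); k2 = f(t_n + h/2, p_n + (h/2)·k1); p_{n+1} = p_n + h·k2.
t=1.000000, p=-2.110000:
  k1 = f(1.000000, -2.110000) = -1.666700
  k2 = f(1.165000, -2.385006) = -1.797710
  p ← -2.110000 + 0.33·(-1.797710) = -2.703244
t=1.330000, p=-2.703244:
  k1 = f(1.330000, -2.703244) = -1.949965
  k2 = f(1.495000, -3.024988) = -2.084929
  p ← -2.703244 + 0.33·(-2.084929) = -3.391271
t=1.660000, p=-3.391271:
  k1 = f(1.660000, -3.391271) = -2.242405
  k2 = f(1.825000, -3.761268) = -2.382792
  p ← -3.391271 + 0.33·(-2.382792) = -4.177592
p(1.99) ≈ -4.1776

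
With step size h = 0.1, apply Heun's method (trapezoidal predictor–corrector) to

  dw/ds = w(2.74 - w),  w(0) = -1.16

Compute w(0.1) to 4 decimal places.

Heun: k1 = f(s_n, w_n); k2 = f(s_n + h, w_n + h·k1); w_{n+1} = w_n + (h/2)·(k1 + k2).
s=0.000000, w=-1.160000:
  k1 = f(0.000000, -1.160000) = -4.524000
  k2 = f(0.100000, -1.612400) = -7.017810
  w ← -1.160000 + (0.1/2)·(-4.524000 + (-7.017810)) = -1.737090
w(0.1) ≈ -1.7371

-1.7371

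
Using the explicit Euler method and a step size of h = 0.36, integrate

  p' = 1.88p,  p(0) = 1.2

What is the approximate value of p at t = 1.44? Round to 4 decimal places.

Euler: p_{n+1} = p_n + h·f(t_n, p_n).
t=0.000000, p=1.200000: f=2.256000 → p ← 1.200000 + 0.36·2.256000 = 2.012160
t=0.360000, p=2.012160: f=3.782861 → p ← 2.012160 + 0.36·3.782861 = 3.373990
t=0.720000, p=3.373990: f=6.343101 → p ← 3.373990 + 0.36·6.343101 = 5.657506
t=1.080000, p=5.657506: f=10.636112 → p ← 5.657506 + 0.36·10.636112 = 9.486506
p(1.44) ≈ 9.4865

9.4865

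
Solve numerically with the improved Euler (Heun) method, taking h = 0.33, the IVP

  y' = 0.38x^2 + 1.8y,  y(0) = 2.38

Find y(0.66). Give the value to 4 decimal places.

7.5101

Heun: k1 = f(x_n, y_n); k2 = f(x_n + h, y_n + h·k1); y_{n+1} = y_n + (h/2)·(k1 + k2).
x=0.000000, y=2.380000:
  k1 = f(0.000000, 2.380000) = 4.284000
  k2 = f(0.330000, 3.793720) = 6.870078
  y ← 2.380000 + (0.33/2)·(4.284000 + 6.870078) = 4.220423
x=0.330000, y=4.220423:
  k1 = f(0.330000, 4.220423) = 7.638143
  k2 = f(0.660000, 6.741010) = 12.299346
  y ← 4.220423 + (0.33/2)·(7.638143 + 12.299346) = 7.510109
y(0.66) ≈ 7.5101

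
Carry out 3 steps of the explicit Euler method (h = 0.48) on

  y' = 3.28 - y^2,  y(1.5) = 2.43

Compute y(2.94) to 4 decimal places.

1.5704

Euler: y_{n+1} = y_n + h·f(s_n, y_n).
s=1.500000, y=2.430000: f=-2.624900 → y ← 2.430000 + 0.48·(-2.624900) = 1.170048
s=1.980000, y=1.170048: f=1.910988 → y ← 1.170048 + 0.48·1.910988 = 2.087322
s=2.460000, y=2.087322: f=-1.076913 → y ← 2.087322 + 0.48·(-1.076913) = 1.570404
y(2.94) ≈ 1.5704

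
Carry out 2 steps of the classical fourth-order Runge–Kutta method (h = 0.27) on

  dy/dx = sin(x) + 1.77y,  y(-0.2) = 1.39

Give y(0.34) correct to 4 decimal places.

RK4: k1 = f(x_n, y_n); k2 = f(x_n + h/2, y_n + (h/2)·k1); k3 = f(x_n + h/2, y_n + (h/2)·k2); k4 = f(x_n + h, y_n + h·k3); y_{n+1} = y_n + (h/6)·(k1 + 2k2 + 2k3 + k4).
x=-0.200000, y=1.390000:
  k1 = f(-0.200000, 1.390000) = 2.261631
  k2 = f(-0.065000, 1.695320) = 2.935762
  k3 = f(-0.065000, 1.786328) = 3.096846
  k4 = f(0.070000, 2.226148) = 4.010226
  y ← 1.390000 + (0.27/6)·(k1 + 2k2 + 2k3 + k4) = 2.215168
x=0.070000, y=2.215168:
  k1 = f(0.070000, 2.215168) = 3.990791
  k2 = f(0.205000, 2.753925) = 5.078015
  k3 = f(0.205000, 2.900700) = 5.337807
  k4 = f(0.340000, 3.656376) = 6.805273
  y ← 2.215168 + (0.27/6)·(k1 + 2k2 + 2k3 + k4) = 3.638415
y(0.34) ≈ 3.6384

3.6384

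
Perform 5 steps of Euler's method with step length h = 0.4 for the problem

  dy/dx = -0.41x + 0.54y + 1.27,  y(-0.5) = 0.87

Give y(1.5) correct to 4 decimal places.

6.0301

Euler: y_{n+1} = y_n + h·f(x_n, y_n).
x=-0.500000, y=0.870000: f=1.944800 → y ← 0.870000 + 0.4·1.944800 = 1.647920
x=-0.100000, y=1.647920: f=2.200877 → y ← 1.647920 + 0.4·2.200877 = 2.528271
x=0.300000, y=2.528271: f=2.512266 → y ← 2.528271 + 0.4·2.512266 = 3.533177
x=0.700000, y=3.533177: f=2.890916 → y ← 3.533177 + 0.4·2.890916 = 4.689543
x=1.100000, y=4.689543: f=3.351353 → y ← 4.689543 + 0.4·3.351353 = 6.030085
y(1.5) ≈ 6.0301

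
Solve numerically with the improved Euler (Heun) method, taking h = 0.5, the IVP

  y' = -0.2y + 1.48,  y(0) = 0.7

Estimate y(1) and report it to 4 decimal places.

1.9125

Heun: k1 = f(s_n, y_n); k2 = f(s_n + h, y_n + h·k1); y_{n+1} = y_n + (h/2)·(k1 + k2).
s=0.000000, y=0.700000:
  k1 = f(0.000000, 0.700000) = 1.340000
  k2 = f(0.500000, 1.370000) = 1.206000
  y ← 0.700000 + (0.5/2)·(1.340000 + 1.206000) = 1.336500
s=0.500000, y=1.336500:
  k1 = f(0.500000, 1.336500) = 1.212700
  k2 = f(1.000000, 1.942850) = 1.091430
  y ← 1.336500 + (0.5/2)·(1.212700 + 1.091430) = 1.912532
y(1) ≈ 1.9125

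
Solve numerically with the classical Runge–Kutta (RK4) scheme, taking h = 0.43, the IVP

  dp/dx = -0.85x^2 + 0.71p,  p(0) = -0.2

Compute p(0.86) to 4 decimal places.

RK4: k1 = f(x_n, p_n); k2 = f(x_n + h/2, p_n + (h/2)·k1); k3 = f(x_n + h/2, p_n + (h/2)·k2); k4 = f(x_n + h, p_n + h·k3); p_{n+1} = p_n + (h/6)·(k1 + 2k2 + 2k3 + k4).
x=0.000000, p=-0.200000:
  k1 = f(0.000000, -0.200000) = -0.142000
  k2 = f(0.215000, -0.230530) = -0.202968
  k3 = f(0.215000, -0.243638) = -0.212274
  k4 = f(0.430000, -0.291278) = -0.363972
  p ← -0.200000 + (0.43/6)·(k1 + 2k2 + 2k3 + k4) = -0.295779
x=0.430000, p=-0.295779:
  k1 = f(0.430000, -0.295779) = -0.367168
  k2 = f(0.645000, -0.374721) = -0.619673
  k3 = f(0.645000, -0.429009) = -0.658218
  k4 = f(0.860000, -0.578813) = -1.039617
  p ← -0.295779 + (0.43/6)·(k1 + 2k2 + 2k3 + k4) = -0.579763
p(0.86) ≈ -0.5798

-0.5798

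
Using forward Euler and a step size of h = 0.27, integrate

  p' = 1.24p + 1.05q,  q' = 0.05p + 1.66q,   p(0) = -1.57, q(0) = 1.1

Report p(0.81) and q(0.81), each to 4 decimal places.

Euler on (p,q): p_{n+1} = p_n + h·p', q_{n+1} = q_n + h·q'.
0.000000: (-1.570000, 1.100000); f=(-0.791800, 1.747500) → (-1.783786, 1.571825)
0.270000: (-1.783786, 1.571825); f=(-0.561478, 2.520040) → (-1.935385, 2.252236)
0.540000: (-1.935385, 2.252236); f=(-0.035030, 3.641942) → (-1.944843, 3.235560)
(p(0.81), q(0.81)) ≈ (-1.9448, 3.2356)

-1.9448, 3.2356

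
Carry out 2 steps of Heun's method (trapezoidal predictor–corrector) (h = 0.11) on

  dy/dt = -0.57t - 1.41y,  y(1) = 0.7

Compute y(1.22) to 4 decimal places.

Heun: k1 = f(t_n, y_n); k2 = f(t_n + h, y_n + h·k1); y_{n+1} = y_n + (h/2)·(k1 + k2).
t=1.000000, y=0.700000:
  k1 = f(1.000000, 0.700000) = -1.557000
  k2 = f(1.110000, 0.528730) = -1.378209
  y ← 0.700000 + (0.11/2)·(-1.557000 + (-1.378209)) = 0.538563
t=1.110000, y=0.538563:
  k1 = f(1.110000, 0.538563) = -1.392075
  k2 = f(1.220000, 0.385435) = -1.238864
  y ← 0.538563 + (0.11/2)·(-1.392075 + (-1.238864)) = 0.393862
y(1.22) ≈ 0.3939

0.3939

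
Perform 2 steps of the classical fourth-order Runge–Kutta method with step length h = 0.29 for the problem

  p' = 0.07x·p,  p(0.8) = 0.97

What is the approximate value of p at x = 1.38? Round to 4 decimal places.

1.0139

RK4: k1 = f(x_n, p_n); k2 = f(x_n + h/2, p_n + (h/2)·k1); k3 = f(x_n + h/2, p_n + (h/2)·k2); k4 = f(x_n + h, p_n + h·k3); p_{n+1} = p_n + (h/6)·(k1 + 2k2 + 2k3 + k4).
x=0.800000, p=0.970000:
  k1 = f(0.800000, 0.970000) = 0.054320
  k2 = f(0.945000, 0.977876) = 0.064687
  k3 = f(0.945000, 0.979380) = 0.064786
  k4 = f(1.090000, 0.988788) = 0.075445
  p ← 0.970000 + (0.29/6)·(k1 + 2k2 + 2k3 + k4) = 0.988788
x=1.090000, p=0.988788:
  k1 = f(1.090000, 0.988788) = 0.075444
  k2 = f(1.235000, 0.999727) = 0.086426
  k3 = f(1.235000, 1.001319) = 0.086564
  k4 = f(1.380000, 1.013891) = 0.097942
  p ← 0.988788 + (0.29/6)·(k1 + 2k2 + 2k3 + k4) = 1.013890
p(1.38) ≈ 1.0139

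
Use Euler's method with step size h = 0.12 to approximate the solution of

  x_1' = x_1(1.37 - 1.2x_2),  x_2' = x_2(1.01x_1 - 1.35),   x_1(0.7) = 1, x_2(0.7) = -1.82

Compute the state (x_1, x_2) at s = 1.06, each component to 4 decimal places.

Euler on (x_1,x_2): x_1_{n+1} = x_1_n + h·x_1', x_2_{n+1} = x_2_n + h·x_2'.
0.700000: (1.000000, -1.820000); f=(3.554000, 0.618800) → (1.426480, -1.745744)
0.820000: (1.426480, -1.745744); f=(4.942600, -0.158417) → (2.019592, -1.764754)
0.940000: (2.019592, -1.764754); f=(7.043741, -1.217306) → (2.864841, -1.910831)
(x_1(1.06), x_2(1.06)) ≈ (2.8648, -1.9108)

2.8648, -1.9108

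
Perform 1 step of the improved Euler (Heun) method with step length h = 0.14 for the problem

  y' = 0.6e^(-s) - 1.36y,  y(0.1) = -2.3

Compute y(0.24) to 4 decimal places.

-1.8400

Heun: k1 = f(s_n, y_n); k2 = f(s_n + h, y_n + h·k1); y_{n+1} = y_n + (h/2)·(k1 + k2).
s=0.100000, y=-2.300000:
  k1 = f(0.100000, -2.300000) = 3.670902
  k2 = f(0.240000, -1.786074) = 2.901037
  y ← -2.300000 + (0.14/2)·(3.670902 + 2.901037) = -1.839964
y(0.24) ≈ -1.8400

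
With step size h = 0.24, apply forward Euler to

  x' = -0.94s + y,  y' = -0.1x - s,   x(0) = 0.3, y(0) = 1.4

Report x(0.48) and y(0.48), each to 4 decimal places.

Euler on (x,y): x_{n+1} = x_n + h·x', y_{n+1} = y_n + h·y'.
0.000000: (0.300000, 1.400000); f=(1.400000, -0.030000) → (0.636000, 1.392800)
0.240000: (0.636000, 1.392800); f=(1.167200, -0.303600) → (0.916128, 1.319936)
(x(0.48), y(0.48)) ≈ (0.9161, 1.3199)

0.9161, 1.3199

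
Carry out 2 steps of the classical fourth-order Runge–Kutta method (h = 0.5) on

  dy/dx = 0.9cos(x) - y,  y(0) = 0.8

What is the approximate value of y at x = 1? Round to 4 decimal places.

0.7504

RK4: k1 = f(x_n, y_n); k2 = f(x_n + h/2, y_n + (h/2)·k1); k3 = f(x_n + h/2, y_n + (h/2)·k2); k4 = f(x_n + h, y_n + h·k3); y_{n+1} = y_n + (h/6)·(k1 + 2k2 + 2k3 + k4).
x=0.000000, y=0.800000:
  k1 = f(0.000000, 0.800000) = 0.100000
  k2 = f(0.250000, 0.825000) = 0.047021
  k3 = f(0.250000, 0.811755) = 0.060266
  k4 = f(0.500000, 0.830133) = -0.040309
  y ← 0.800000 + (0.5/6)·(k1 + 2k2 + 2k3 + k4) = 0.822855
x=0.500000, y=0.822855:
  k1 = f(0.500000, 0.822855) = -0.033031
  k2 = f(0.750000, 0.814598) = -0.156078
  k3 = f(0.750000, 0.783836) = -0.125316
  k4 = f(1.000000, 0.760197) = -0.273925
  y ← 0.822855 + (0.5/6)·(k1 + 2k2 + 2k3 + k4) = 0.750377
y(1) ≈ 0.7504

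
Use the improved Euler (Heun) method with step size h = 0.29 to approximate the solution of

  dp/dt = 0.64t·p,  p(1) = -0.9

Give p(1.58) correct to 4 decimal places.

-1.4462

Heun: k1 = f(t_n, p_n); k2 = f(t_n + h, p_n + h·k1); p_{n+1} = p_n + (h/2)·(k1 + k2).
t=1.000000, p=-0.900000:
  k1 = f(1.000000, -0.900000) = -0.576000
  k2 = f(1.290000, -1.067040) = -0.880948
  p ← -0.900000 + (0.29/2)·(-0.576000 + (-0.880948)) = -1.111257
t=1.290000, p=-1.111257:
  k1 = f(1.290000, -1.111257) = -0.917454
  k2 = f(1.580000, -1.377319) = -1.392745
  p ← -1.111257 + (0.29/2)·(-0.917454 + (-1.392745)) = -1.446236
p(1.58) ≈ -1.4462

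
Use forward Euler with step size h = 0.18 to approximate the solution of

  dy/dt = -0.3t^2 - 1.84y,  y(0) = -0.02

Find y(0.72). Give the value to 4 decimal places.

Euler: y_{n+1} = y_n + h·f(t_n, y_n).
t=0.000000, y=-0.020000: f=0.036800 → y ← -0.020000 + 0.18·0.036800 = -0.013376
t=0.180000, y=-0.013376: f=0.014892 → y ← -0.013376 + 0.18·0.014892 = -0.010695
t=0.360000, y=-0.010695: f=-0.019200 → y ← -0.010695 + 0.18·(-0.019200) = -0.014152
t=0.540000, y=-0.014152: f=-0.061441 → y ← -0.014152 + 0.18·(-0.061441) = -0.025211
y(0.72) ≈ -0.0252

-0.0252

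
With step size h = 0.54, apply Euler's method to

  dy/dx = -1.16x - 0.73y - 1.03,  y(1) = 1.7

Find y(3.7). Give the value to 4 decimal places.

Euler: y_{n+1} = y_n + h·f(x_n, y_n).
x=1.000000, y=1.700000: f=-3.431000 → y ← 1.700000 + 0.54·(-3.431000) = -0.152740
x=1.540000, y=-0.152740: f=-2.704900 → y ← -0.152740 + 0.54·(-2.704900) = -1.613386
x=2.080000, y=-1.613386: f=-2.265028 → y ← -1.613386 + 0.54·(-2.265028) = -2.836501
x=2.620000, y=-2.836501: f=-1.998554 → y ← -2.836501 + 0.54·(-1.998554) = -3.915720
x=3.160000, y=-3.915720: f=-1.837124 → y ← -3.915720 + 0.54·(-1.837124) = -4.907767
y(3.7) ≈ -4.9078

-4.9078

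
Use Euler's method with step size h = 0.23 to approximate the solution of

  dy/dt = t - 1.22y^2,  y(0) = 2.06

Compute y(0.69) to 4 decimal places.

0.6744

Euler: y_{n+1} = y_n + h·f(t_n, y_n).
t=0.000000, y=2.060000: f=-5.177192 → y ← 2.060000 + 0.23·(-5.177192) = 0.869246
t=0.230000, y=0.869246: f=-0.691818 → y ← 0.869246 + 0.23·(-0.691818) = 0.710128
t=0.460000, y=0.710128: f=-0.155223 → y ← 0.710128 + 0.23·(-0.155223) = 0.674426
y(0.69) ≈ 0.6744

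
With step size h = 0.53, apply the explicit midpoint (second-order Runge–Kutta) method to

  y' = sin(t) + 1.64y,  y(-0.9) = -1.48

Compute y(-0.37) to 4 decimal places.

-3.8203

Midpoint: k1 = f(t_n, y_n); k2 = f(t_n + h/2, y_n + (h/2)·k1); y_{n+1} = y_n + h·k2.
t=-0.900000, y=-1.480000:
  k1 = f(-0.900000, -1.480000) = -3.210527
  k2 = f(-0.635000, -2.330790) = -4.415673
  y ← -1.480000 + 0.53·(-4.415673) = -3.820306
y(-0.37) ≈ -3.8203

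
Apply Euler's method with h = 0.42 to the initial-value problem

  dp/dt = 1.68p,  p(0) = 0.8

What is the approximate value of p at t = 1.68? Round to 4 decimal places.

Euler: p_{n+1} = p_n + h·f(t_n, p_n).
t=0.000000, p=0.800000: f=1.344000 → p ← 0.800000 + 0.42·1.344000 = 1.364480
t=0.420000, p=1.364480: f=2.292326 → p ← 1.364480 + 0.42·2.292326 = 2.327257
t=0.840000, p=2.327257: f=3.909792 → p ← 2.327257 + 0.42·3.909792 = 3.969370
t=1.260000, p=3.969370: f=6.668541 → p ← 3.969370 + 0.42·6.668541 = 6.770157
p(1.68) ≈ 6.7702

6.7702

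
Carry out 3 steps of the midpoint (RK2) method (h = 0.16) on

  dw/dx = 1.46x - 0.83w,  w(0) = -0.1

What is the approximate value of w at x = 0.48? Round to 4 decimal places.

0.0825

Midpoint: k1 = f(x_n, w_n); k2 = f(x_n + h/2, w_n + (h/2)·k1); w_{n+1} = w_n + h·k2.
x=0.000000, w=-0.100000:
  k1 = f(0.000000, -0.100000) = 0.083000
  k2 = f(0.080000, -0.093360) = 0.194289
  w ← -0.100000 + 0.16·0.194289 = -0.068914
x=0.160000, w=-0.068914:
  k1 = f(0.160000, -0.068914) = 0.290798
  k2 = f(0.240000, -0.045650) = 0.388289
  w ← -0.068914 + 0.16·0.388289 = -0.006787
x=0.320000, w=-0.006787:
  k1 = f(0.320000, -0.006787) = 0.472834
  k2 = f(0.400000, 0.031039) = 0.558237
  w ← -0.006787 + 0.16·0.558237 = 0.082531
w(0.48) ≈ 0.0825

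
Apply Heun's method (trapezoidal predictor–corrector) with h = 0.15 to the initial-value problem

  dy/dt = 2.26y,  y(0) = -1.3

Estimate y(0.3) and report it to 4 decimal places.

-2.5351

Heun: k1 = f(t_n, y_n); k2 = f(t_n + h, y_n + h·k1); y_{n+1} = y_n + (h/2)·(k1 + k2).
t=0.000000, y=-1.300000:
  k1 = f(0.000000, -1.300000) = -2.938000
  k2 = f(0.150000, -1.740700) = -3.933982
  y ← -1.300000 + (0.15/2)·(-2.938000 + (-3.933982)) = -1.815399
t=0.150000, y=-1.815399:
  k1 = f(0.150000, -1.815399) = -4.102801
  k2 = f(0.300000, -2.430819) = -5.493650
  y ← -1.815399 + (0.15/2)·(-4.102801 + (-5.493650)) = -2.535133
y(0.3) ≈ -2.5351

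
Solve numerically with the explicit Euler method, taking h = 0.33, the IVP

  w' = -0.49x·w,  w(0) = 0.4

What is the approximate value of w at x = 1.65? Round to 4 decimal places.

Euler: w_{n+1} = w_n + h·f(x_n, w_n).
x=0.000000, w=0.400000: f=0.000000 → w ← 0.400000 + 0.33·0.000000 = 0.400000
x=0.330000, w=0.400000: f=-0.064680 → w ← 0.400000 + 0.33·(-0.064680) = 0.378656
x=0.660000, w=0.378656: f=-0.122457 → w ← 0.378656 + 0.33·(-0.122457) = 0.338245
x=0.990000, w=0.338245: f=-0.164083 → w ← 0.338245 + 0.33·(-0.164083) = 0.284097
x=1.320000, w=0.284097: f=-0.183754 → w ← 0.284097 + 0.33·(-0.183754) = 0.223459
w(1.65) ≈ 0.2235

0.2235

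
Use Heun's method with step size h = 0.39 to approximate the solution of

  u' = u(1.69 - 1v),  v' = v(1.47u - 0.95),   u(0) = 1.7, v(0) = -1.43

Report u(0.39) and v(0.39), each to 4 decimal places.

5.6619, -3.9150

Heun on (u,v): k1 = f(s_n, state_n); k2 = f(s_n + h, state_n + h·k1); state_{n+1} = state_n + (h/2)·(k1 + k2).
0.000000: (1.700000, -1.430000)
  k1 = (5.304000, -2.215070)
  predictor → (3.768560, -2.293877)
  k2 = (15.013481, -10.528399)
  → (5.661909, -3.914977)
(u(0.39), v(0.39)) ≈ (5.6619, -3.9150)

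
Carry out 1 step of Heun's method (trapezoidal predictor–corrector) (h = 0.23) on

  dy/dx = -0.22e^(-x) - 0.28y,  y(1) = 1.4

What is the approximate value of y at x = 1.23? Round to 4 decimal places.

1.2966

Heun: k1 = f(x_n, y_n); k2 = f(x_n + h, y_n + h·k1); y_{n+1} = y_n + (h/2)·(k1 + k2).
x=1.000000, y=1.400000:
  k1 = f(1.000000, 1.400000) = -0.472933
  k2 = f(1.230000, 1.291225) = -0.425847
  y ← 1.400000 + (0.23/2)·(-0.472933 + (-0.425847)) = 1.296640
y(1.23) ≈ 1.2966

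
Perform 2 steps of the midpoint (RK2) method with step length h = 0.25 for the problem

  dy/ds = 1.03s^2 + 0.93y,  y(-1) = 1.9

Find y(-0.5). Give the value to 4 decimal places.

3.4176

Midpoint: k1 = f(s_n, y_n); k2 = f(s_n + h/2, y_n + (h/2)·k1); y_{n+1} = y_n + h·k2.
s=-1.000000, y=1.900000:
  k1 = f(-1.000000, 1.900000) = 2.797000
  k2 = f(-0.875000, 2.249625) = 2.880745
  y ← 1.900000 + 0.25·2.880745 = 2.620186
s=-0.750000, y=2.620186:
  k1 = f(-0.750000, 2.620186) = 3.016148
  k2 = f(-0.625000, 2.997205) = 3.189744
  y ← 2.620186 + 0.25·3.189744 = 3.417622
y(-0.5) ≈ 3.4176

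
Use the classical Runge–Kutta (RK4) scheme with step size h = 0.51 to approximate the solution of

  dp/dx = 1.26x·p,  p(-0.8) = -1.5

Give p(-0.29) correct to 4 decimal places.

-1.0567

RK4: k1 = f(x_n, p_n); k2 = f(x_n + h/2, p_n + (h/2)·k1); k3 = f(x_n + h/2, p_n + (h/2)·k2); k4 = f(x_n + h, p_n + h·k3); p_{n+1} = p_n + (h/6)·(k1 + 2k2 + 2k3 + k4).
x=-0.800000, p=-1.500000:
  k1 = f(-0.800000, -1.500000) = 1.512000
  k2 = f(-0.545000, -1.114440) = 0.765286
  k3 = f(-0.545000, -1.304852) = 0.896042
  k4 = f(-0.290000, -1.043019) = 0.381119
  p ← -1.500000 + (0.51/6)·(k1 + 2k2 + 2k3 + k4) = -1.056659
p(-0.29) ≈ -1.0567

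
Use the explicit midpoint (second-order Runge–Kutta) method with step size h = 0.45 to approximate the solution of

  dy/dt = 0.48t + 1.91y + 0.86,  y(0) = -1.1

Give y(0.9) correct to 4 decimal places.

-3.3822

Midpoint: k1 = f(t_n, y_n); k2 = f(t_n + h/2, y_n + (h/2)·k1); y_{n+1} = y_n + h·k2.
t=0.000000, y=-1.100000:
  k1 = f(0.000000, -1.100000) = -1.241000
  k2 = f(0.225000, -1.379225) = -1.666320
  y ← -1.100000 + 0.45·(-1.666320) = -1.849844
t=0.450000, y=-1.849844:
  k1 = f(0.450000, -1.849844) = -2.457202
  k2 = f(0.675000, -2.402714) = -3.405184
  y ← -1.849844 + 0.45·(-3.405184) = -3.382177
y(0.9) ≈ -3.3822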